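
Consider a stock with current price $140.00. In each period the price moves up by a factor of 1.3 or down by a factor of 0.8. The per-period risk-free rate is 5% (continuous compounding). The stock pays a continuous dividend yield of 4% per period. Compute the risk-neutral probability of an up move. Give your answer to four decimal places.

p = 0.4201

Per-period risk-free factor R = e^0.05 = 1.0513; dividend-adjusted growth = e^(0.05−0.04) = 1.0101.
Risk-neutral probability p = (1.0101 − 0.8)/(1.3 − 0.8) = 0.2101/0.5000 = 0.4201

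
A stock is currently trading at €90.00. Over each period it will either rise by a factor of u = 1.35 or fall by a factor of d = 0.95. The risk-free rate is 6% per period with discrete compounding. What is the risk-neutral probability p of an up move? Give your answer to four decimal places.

p = 0.2750

Risk-neutral probability p = (1 + 0.06 − 0.95)/(1.35 − 0.95) = 0.1100/0.4000 = 0.2750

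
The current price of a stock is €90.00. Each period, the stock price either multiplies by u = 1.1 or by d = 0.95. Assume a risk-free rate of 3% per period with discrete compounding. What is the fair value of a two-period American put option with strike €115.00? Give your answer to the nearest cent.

€25.00

Risk-neutral probability p = (1 + 0.03 − 0.95)/(1.1 − 0.95) = 0.0800/0.1500 = 0.5333
Terminal stock prices: S_uu = 108.9, S_ud = 94.05, S_dd = 81.22
Terminal payoffs (K − S): max(6.1, 0) = 6.1, max(20.95, 0) = 20.95, max(33.78, 0) = 33.78
Node u (S = 99): continuation = 1/1.03·[0.5333·6.1000 + 0.4667·20.9500] = 12.6505; exercise value = 16.0000 > continuation, so V_u = 16.0000 (exercise)
Node d (S = 85.5): continuation = 1/1.03·[0.5333·20.9500 + 0.4667·33.7750] = 26.1505; exercise value = 29.5000 > continuation, so V_d = 29.5000 (exercise)
Node 0 (S = 90): continuation = 1/1.03·[0.5333·16.0000 + 0.4667·29.5000] = 21.6505; exercise value = 25.0000 > continuation, so V_0 = 25.0000 (exercise)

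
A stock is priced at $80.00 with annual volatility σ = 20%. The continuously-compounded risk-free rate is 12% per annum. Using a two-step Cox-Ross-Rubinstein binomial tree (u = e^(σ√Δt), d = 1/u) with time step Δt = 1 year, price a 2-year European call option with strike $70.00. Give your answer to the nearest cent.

CRR parameters: u = e^(σ√Δt) = e^(0.2·√1) = 1.2214, d = 1/u = 0.8187
Per-period rate: rΔt = 0.12·1 = 0.12, so R = e^0.12 = 1.1275
Risk-neutral probability p = (e^0.12 − 0.8187)/(1.2214 − 0.8187) = 0.3088/0.4027 = 0.7668
Terminal stock prices: S_uu = 119.3, S_ud = 80, S_dd = 53.63
Terminal payoffs (S − K): max(49.35, 0) = 49.35, max(10, 0) = 10, max(-16.37, 0) = 0
Node u (S = 97.71): V_u = e^(−0.12)·[0.7668·49.3460 + 0.2332·10.0000] = 35.6278
Node d (S = 65.5): V_d = e^(−0.12)·[0.7668·10.0000 + 0.2332·0.0000] = 6.8008
Node 0 (S = 80): V_0 = e^(−0.12)·[0.7668·35.6278 + 0.2332·6.8008] = 25.6366

$25.64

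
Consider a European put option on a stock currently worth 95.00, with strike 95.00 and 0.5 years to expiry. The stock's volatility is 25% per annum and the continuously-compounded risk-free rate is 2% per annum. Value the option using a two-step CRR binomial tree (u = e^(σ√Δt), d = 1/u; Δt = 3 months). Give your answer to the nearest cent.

CRR parameters: u = e^(σ√Δt) = e^(0.25·√0.25) = 1.1331, d = 1/u = 0.8825
Per-period rate: rΔt = 0.02·0.25 = 0.005, so R = e^0.005 = 1.0050
Risk-neutral probability p = (e^0.005 − 0.8825)/(1.1331 − 0.8825) = 0.1225/0.2507 = 0.4888
Terminal stock prices: S_uu = 122, S_ud = 95, S_dd = 73.99
Terminal payoffs (K − S): max(-26.98, 0) = 0, max(0, 0) = 0, max(21.01, 0) = 21.01
Node u (S = 107.6): V_u = e^(−0.005)·[0.4888·0.0000 + 0.5112·0.0000] = 0.0000
Node d (S = 83.84): V_d = e^(−0.005)·[0.4888·0.0000 + 0.5112·21.0139] = 10.6890
Node 0 (S = 95): V_0 = e^(−0.005)·[0.4888·0.0000 + 0.5112·10.6890] = 5.4371

5.44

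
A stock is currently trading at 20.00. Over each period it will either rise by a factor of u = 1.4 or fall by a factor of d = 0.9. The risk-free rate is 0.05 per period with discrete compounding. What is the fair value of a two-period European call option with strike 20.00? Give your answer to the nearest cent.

3.55

Risk-neutral probability p = (1 + 0.05 − 0.9)/(1.4 − 0.9) = 0.1500/0.5000 = 0.3000
Terminal stock prices: S_uu = 39.2, S_ud = 25.2, S_dd = 16.2
Terminal payoffs (S − K): max(19.2, 0) = 19.2, max(5.2, 0) = 5.2, max(-3.8, 0) = 0
Node u (S = 28): V_u = 1/1.05·[0.3000·19.2000 + 0.7000·5.2000] = 8.9524
Node d (S = 18): V_d = 1/1.05·[0.3000·5.2000 + 0.7000·0.0000] = 1.4857
Node 0 (S = 20): V_0 = 1/1.05·[0.3000·8.9524 + 0.7000·1.4857] = 3.5483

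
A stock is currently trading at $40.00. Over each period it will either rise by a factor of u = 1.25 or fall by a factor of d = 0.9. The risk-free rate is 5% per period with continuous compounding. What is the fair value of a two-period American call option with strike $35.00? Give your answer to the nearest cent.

$9.09

Risk-neutral probability p = (e^0.05 − 0.9)/(1.25 − 0.9) = 0.1513/0.3500 = 0.4322
Terminal stock prices: S_uu = 62.5, S_ud = 45, S_dd = 32.4
Terminal payoffs (S − K): max(27.5, 0) = 27.5, max(10, 0) = 10, max(-2.6, 0) = 0
Node u (S = 50): continuation = e^(−0.05)·[0.4322·27.5000 + 0.5678·10.0000] = 16.7070; exercise value = 15.0000 ≤ continuation, so V_u = 16.7070
Node d (S = 36): continuation = e^(−0.05)·[0.4322·10.0000 + 0.5678·0.0000] = 4.1112; exercise value = 1.0000 ≤ continuation, so V_d = 4.1112
Node 0 (S = 40): continuation = e^(−0.05)·[0.4322·16.7070 + 0.5678·4.1112] = 9.0891; exercise value = 5.0000 ≤ continuation, so V_0 = 9.0891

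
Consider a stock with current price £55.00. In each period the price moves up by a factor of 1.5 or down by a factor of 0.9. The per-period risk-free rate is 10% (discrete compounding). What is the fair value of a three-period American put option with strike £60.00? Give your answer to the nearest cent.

Risk-neutral probability p = (1 + 0.1 − 0.9)/(1.5 − 0.9) = 0.2000/0.6000 = 0.3333
Terminal stock prices: S_uuu = 185.6, S_uud = 111.4, S_udd = 66.83, S_ddd = 40.1
Terminal payoffs (K − S): max(-125.6, 0) = 0, max(-51.38, 0) = 0, max(-6.825, 0) = 0, max(19.9, 0) = 19.9
Node uu (S = 123.8): continuation = 1/1.1·[0.3333·0.0000 + 0.6667·0.0000] = 0.0000; exercise value = 0.0000 ≤ continuation, so V_uu = 0.0000
Node ud (S = 74.25): continuation = 1/1.1·[0.3333·0.0000 + 0.6667·0.0000] = 0.0000; exercise value = 0.0000 ≤ continuation, so V_ud = 0.0000
Node dd (S = 44.55): continuation = 1/1.1·[0.3333·0.0000 + 0.6667·19.9050] = 12.0636; exercise value = 15.4500 > continuation, so V_dd = 15.4500 (exercise)
Node u (S = 82.5): continuation = 1/1.1·[0.3333·0.0000 + 0.6667·0.0000] = 0.0000; exercise value = 0.0000 ≤ continuation, so V_u = 0.0000
Node d (S = 49.5): continuation = 1/1.1·[0.3333·0.0000 + 0.6667·15.4500] = 9.3636; exercise value = 10.5000 > continuation, so V_d = 10.5000 (exercise)
Node 0 (S = 55): continuation = 1/1.1·[0.3333·0.0000 + 0.6667·10.5000] = 6.3636; exercise value = 5.0000 ≤ continuation, so V_0 = 6.3636

£6.36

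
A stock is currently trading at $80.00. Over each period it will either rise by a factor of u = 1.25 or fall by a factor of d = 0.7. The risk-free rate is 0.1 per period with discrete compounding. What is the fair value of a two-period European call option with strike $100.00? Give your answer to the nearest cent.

Risk-neutral probability p = (1 + 0.1 − 0.7)/(1.25 − 0.7) = 0.4000/0.5500 = 0.7273
Terminal stock prices: S_uu = 125, S_ud = 70, S_dd = 39.2
Terminal payoffs (S − K): max(25, 0) = 25, max(-30, 0) = 0, max(-60.8, 0) = 0
Node u (S = 100): V_u = 1/1.1·[0.7273·25.0000 + 0.2727·0.0000] = 16.5289
Node d (S = 56): V_d = 1/1.1·[0.7273·0.0000 + 0.2727·0.0000] = 0.0000
Node 0 (S = 80): V_0 = 1/1.1·[0.7273·16.5289 + 0.2727·0.0000] = 10.9282

$10.93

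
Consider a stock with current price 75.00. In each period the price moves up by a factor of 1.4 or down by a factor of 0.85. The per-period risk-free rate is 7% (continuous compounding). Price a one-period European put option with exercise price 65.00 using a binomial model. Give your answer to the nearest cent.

0.69

Risk-neutral probability p = (e^0.07 − 0.85)/(1.4 − 0.85) = 0.2225/0.5500 = 0.4046
Terminal stock prices: S_u = 105, S_d = 63.75
Terminal payoffs (K − S): max(-40, 0) = 0, max(1.25, 0) = 1.25
Node 0 (S = 75): V_0 = e^(−0.07)·[0.4046·0.0000 + 0.5954·1.2500] = 0.6940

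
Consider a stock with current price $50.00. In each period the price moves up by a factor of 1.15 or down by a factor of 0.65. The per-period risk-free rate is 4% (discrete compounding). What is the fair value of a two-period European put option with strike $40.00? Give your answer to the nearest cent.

Risk-neutral probability p = (1 + 0.04 − 0.65)/(1.15 − 0.65) = 0.3900/0.5000 = 0.7800
Terminal stock prices: S_uu = 66.12, S_ud = 37.38, S_dd = 21.13
Terminal payoffs (K − S): max(-26.12, 0) = 0, max(2.625, 0) = 2.625, max(18.87, 0) = 18.87
Node u (S = 57.5): V_u = 1/1.04·[0.7800·0.0000 + 0.2200·2.6250] = 0.5553
Node d (S = 32.5): V_d = 1/1.04·[0.7800·2.6250 + 0.2200·18.8750] = 5.9615
Node 0 (S = 50): V_0 = 1/1.04·[0.7800·0.5553 + 0.2200·5.9615] = 1.6776

$1.68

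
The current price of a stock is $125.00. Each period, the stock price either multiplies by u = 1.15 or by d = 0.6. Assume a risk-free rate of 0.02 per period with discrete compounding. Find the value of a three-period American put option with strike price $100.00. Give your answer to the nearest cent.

$8.28

Risk-neutral probability p = (1 + 0.02 − 0.6)/(1.15 − 0.6) = 0.4200/0.5500 = 0.7636
Terminal stock prices: S_uuu = 190.1, S_uud = 99.19, S_udd = 51.75, S_ddd = 27
Terminal payoffs (K − S): max(-90.11, 0) = 0, max(0.8125, 0) = 0.8125, max(48.25, 0) = 48.25, max(73, 0) = 73
Node uu (S = 165.3): continuation = 1/1.02·[0.7636·0.0000 + 0.2364·0.8125] = 0.1883; exercise value = 0.0000 ≤ continuation, so V_uu = 0.1883
Node ud (S = 86.25): continuation = 1/1.02·[0.7636·0.8125 + 0.2364·48.2500] = 11.7892; exercise value = 13.7500 > continuation, so V_ud = 13.7500 (exercise)
Node dd (S = 45): continuation = 1/1.02·[0.7636·48.2500 + 0.2364·73.0000] = 53.0392; exercise value = 55.0000 > continuation, so V_dd = 55.0000 (exercise)
Node u (S = 143.8): continuation = 1/1.02·[0.7636·0.1883 + 0.2364·13.7500] = 3.3272; exercise value = 0.0000 ≤ continuation, so V_u = 3.3272
Node d (S = 75): continuation = 1/1.02·[0.7636·13.7500 + 0.2364·55.0000] = 23.0392; exercise value = 25.0000 > continuation, so V_d = 25.0000 (exercise)
Node 0 (S = 125): continuation = 1/1.02·[0.7636·3.3272 + 0.2364·25.0000] = 8.2842; exercise value = 0.0000 ≤ continuation, so V_0 = 8.2842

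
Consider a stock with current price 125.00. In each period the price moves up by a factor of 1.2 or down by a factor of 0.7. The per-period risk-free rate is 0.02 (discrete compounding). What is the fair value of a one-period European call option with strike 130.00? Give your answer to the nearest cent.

Risk-neutral probability p = (1 + 0.02 − 0.7)/(1.2 − 0.7) = 0.3200/0.5000 = 0.6400
Terminal stock prices: S_u = 150, S_d = 87.5
Terminal payoffs (S − K): max(20, 0) = 20, max(-42.5, 0) = 0
Node 0 (S = 125): V_0 = 1/1.02·[0.6400·20.0000 + 0.3600·0.0000] = 12.5490

12.55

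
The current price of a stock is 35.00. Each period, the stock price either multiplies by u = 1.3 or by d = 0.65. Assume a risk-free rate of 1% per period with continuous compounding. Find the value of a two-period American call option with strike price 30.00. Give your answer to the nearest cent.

Risk-neutral probability p = (e^0.01 − 0.65)/(1.3 − 0.65) = 0.3601/0.6500 = 0.5539
Terminal stock prices: S_uu = 59.15, S_ud = 29.57, S_dd = 14.79
Terminal payoffs (S − K): max(29.15, 0) = 29.15, max(-0.425, 0) = 0, max(-15.21, 0) = 0
Node u (S = 45.5): continuation = e^(−0.01)·[0.5539·29.1500 + 0.4461·0.0000] = 15.9862; exercise value = 15.5000 ≤ continuation, so V_u = 15.9862
Node d (S = 22.75): continuation = e^(−0.01)·[0.5539·0.0000 + 0.4461·0.0000] = 0.0000; exercise value = 0.0000 ≤ continuation, so V_d = 0.0000
Node 0 (S = 35): continuation = e^(−0.01)·[0.5539·15.9862 + 0.4461·0.0000] = 8.7670; exercise value = 5.0000 ≤ continuation, so V_0 = 8.7670

8.77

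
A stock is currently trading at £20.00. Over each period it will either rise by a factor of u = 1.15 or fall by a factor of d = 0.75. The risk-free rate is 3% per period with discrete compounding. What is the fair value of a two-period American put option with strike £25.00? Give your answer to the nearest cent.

£5.00

Risk-neutral probability p = (1 + 0.03 − 0.75)/(1.15 − 0.75) = 0.2800/0.4000 = 0.7000
Terminal stock prices: S_uu = 26.45, S_ud = 17.25, S_dd = 11.25
Terminal payoffs (K − S): max(-1.45, 0) = 0, max(7.75, 0) = 7.75, max(13.75, 0) = 13.75
Node u (S = 23): continuation = 1/1.03·[0.7000·0.0000 + 0.3000·7.7500] = 2.2573; exercise value = 2.0000 ≤ continuation, so V_u = 2.2573
Node d (S = 15): continuation = 1/1.03·[0.7000·7.7500 + 0.3000·13.7500] = 9.2718; exercise value = 10.0000 > continuation, so V_d = 10.0000 (exercise)
Node 0 (S = 20): continuation = 1/1.03·[0.7000·2.2573 + 0.3000·10.0000] = 4.4467; exercise value = 5.0000 > continuation, so V_0 = 5.0000 (exercise)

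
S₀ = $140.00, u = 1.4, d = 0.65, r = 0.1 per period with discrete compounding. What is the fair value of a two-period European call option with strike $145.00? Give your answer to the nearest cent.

Risk-neutral probability p = (1 + 0.1 − 0.65)/(1.4 − 0.65) = 0.4500/0.7500 = 0.6000
Terminal stock prices: S_uu = 274.4, S_ud = 127.4, S_dd = 59.15
Terminal payoffs (S − K): max(129.4, 0) = 129.4, max(-17.6, 0) = 0, max(-85.85, 0) = 0
Node u (S = 196): V_u = 1/1.1·[0.6000·129.4000 + 0.4000·0.0000] = 70.5818
Node d (S = 91): V_d = 1/1.1·[0.6000·0.0000 + 0.4000·0.0000] = 0.0000
Node 0 (S = 140): V_0 = 1/1.1·[0.6000·70.5818 + 0.4000·0.0000] = 38.4992

$38.50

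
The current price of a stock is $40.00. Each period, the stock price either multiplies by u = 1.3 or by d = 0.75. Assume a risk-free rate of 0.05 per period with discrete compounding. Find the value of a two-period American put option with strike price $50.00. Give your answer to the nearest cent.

Risk-neutral probability p = (1 + 0.05 − 0.75)/(1.3 − 0.75) = 0.3000/0.5500 = 0.5455
Terminal stock prices: S_uu = 67.6, S_ud = 39, S_dd = 22.5
Terminal payoffs (K − S): max(-17.6, 0) = 0, max(11, 0) = 11, max(27.5, 0) = 27.5
Node u (S = 52): continuation = 1/1.05·[0.5455·0.0000 + 0.4545·11.0000] = 4.7619; exercise value = 0.0000 ≤ continuation, so V_u = 4.7619
Node d (S = 30): continuation = 1/1.05·[0.5455·11.0000 + 0.4545·27.5000] = 17.6190; exercise value = 20.0000 > continuation, so V_d = 20.0000 (exercise)
Node 0 (S = 40): continuation = 1/1.05·[0.5455·4.7619 + 0.4545·20.0000] = 11.1317; exercise value = 10.0000 ≤ continuation, so V_0 = 11.1317

$11.13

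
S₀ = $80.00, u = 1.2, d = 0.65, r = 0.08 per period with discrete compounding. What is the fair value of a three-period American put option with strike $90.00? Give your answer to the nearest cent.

Risk-neutral probability p = (1 + 0.08 − 0.65)/(1.2 − 0.65) = 0.4300/0.5500 = 0.7818
Terminal stock prices: S_uuu = 138.2, S_uud = 74.88, S_udd = 40.56, S_ddd = 21.97
Terminal payoffs (K − S): max(-48.24, 0) = 0, max(15.12, 0) = 15.12, max(49.44, 0) = 49.44, max(68.03, 0) = 68.03
Node uu (S = 115.2): continuation = 1/1.08·[0.7818·0.0000 + 0.2182·15.1200] = 3.0545; exercise value = 0.0000 ≤ continuation, so V_uu = 3.0545
Node ud (S = 62.4): continuation = 1/1.08·[0.7818·15.1200 + 0.2182·49.4400] = 20.9333; exercise value = 27.6000 > continuation, so V_ud = 27.6000 (exercise)
Node dd (S = 33.8): continuation = 1/1.08·[0.7818·49.4400 + 0.2182·68.0300] = 49.5333; exercise value = 56.2000 > continuation, so V_dd = 56.2000 (exercise)
Node u (S = 96): continuation = 1/1.08·[0.7818·3.0545 + 0.2182·27.6000] = 7.7870; exercise value = 0.0000 ≤ continuation, so V_u = 7.7870
Node d (S = 52): continuation = 1/1.08·[0.7818·27.6000 + 0.2182·56.2000] = 31.3333; exercise value = 38.0000 > continuation, so V_d = 38.0000 (exercise)
Node 0 (S = 80): continuation = 1/1.08·[0.7818·7.7870 + 0.2182·38.0000] = 13.3138; exercise value = 10.0000 ≤ continuation, so V_0 = 13.3138

$13.31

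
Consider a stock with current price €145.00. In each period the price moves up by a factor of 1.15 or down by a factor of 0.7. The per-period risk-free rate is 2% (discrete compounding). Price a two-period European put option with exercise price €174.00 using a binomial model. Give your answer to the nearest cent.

Risk-neutral probability p = (1 + 0.02 − 0.7)/(1.15 − 0.7) = 0.3200/0.4500 = 0.7111
Terminal stock prices: S_uu = 191.8, S_ud = 116.7, S_dd = 71.05
Terminal payoffs (K − S): max(-17.76, 0) = 0, max(57.28, 0) = 57.28, max(103, 0) = 103
Node u (S = 166.8): V_u = 1/1.02·[0.7111·0.0000 + 0.2889·57.2750] = 16.2217
Node d (S = 101.5): V_d = 1/1.02·[0.7111·57.2750 + 0.2889·102.9500] = 69.0882
Node 0 (S = 145): V_0 = 1/1.02·[0.7111·16.2217 + 0.2889·69.0882] = 30.8767

€30.88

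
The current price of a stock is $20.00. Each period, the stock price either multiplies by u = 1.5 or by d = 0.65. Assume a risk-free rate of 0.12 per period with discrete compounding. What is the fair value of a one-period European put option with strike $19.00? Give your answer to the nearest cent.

$2.39

Risk-neutral probability p = (1 + 0.12 − 0.65)/(1.5 − 0.65) = 0.4700/0.8500 = 0.5529
Terminal stock prices: S_u = 30, S_d = 13
Terminal payoffs (K − S): max(-11, 0) = 0, max(6, 0) = 6
Node 0 (S = 20): V_0 = 1/1.12·[0.5529·0.0000 + 0.4471·6.0000] = 2.3950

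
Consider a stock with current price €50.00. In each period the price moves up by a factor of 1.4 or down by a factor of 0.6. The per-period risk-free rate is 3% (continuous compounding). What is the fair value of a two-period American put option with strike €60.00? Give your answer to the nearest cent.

Risk-neutral probability p = (e^0.03 − 0.6)/(1.4 − 0.6) = 0.4305/0.8000 = 0.5381
Terminal stock prices: S_uu = 98, S_ud = 42, S_dd = 18
Terminal payoffs (K − S): max(-38, 0) = 0, max(18, 0) = 18, max(42, 0) = 42
Node u (S = 70): continuation = e^(−0.03)·[0.5381·0.0000 + 0.4619·18.0000] = 8.0690; exercise value = 0.0000 ≤ continuation, so V_u = 8.0690
Node d (S = 30): continuation = e^(−0.03)·[0.5381·18.0000 + 0.4619·42.0000] = 28.2267; exercise value = 30.0000 > continuation, so V_d = 30.0000 (exercise)
Node 0 (S = 50): continuation = e^(−0.03)·[0.5381·8.0690 + 0.4619·30.0000] = 17.6618; exercise value = 10.0000 ≤ continuation, so V_0 = 17.6618

€17.66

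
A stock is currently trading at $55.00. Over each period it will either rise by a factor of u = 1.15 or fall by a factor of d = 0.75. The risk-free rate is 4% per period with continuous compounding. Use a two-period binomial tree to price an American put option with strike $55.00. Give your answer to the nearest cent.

$4.99

Risk-neutral probability p = (e^0.04 − 0.75)/(1.15 − 0.75) = 0.2908/0.4000 = 0.7270
Terminal stock prices: S_uu = 72.74, S_ud = 47.44, S_dd = 30.94
Terminal payoffs (K − S): max(-17.74, 0) = 0, max(7.563, 0) = 7.563, max(24.06, 0) = 24.06
Node u (S = 63.25): continuation = e^(−0.04)·[0.7270·0.0000 + 0.2730·7.5625] = 1.9834; exercise value = 0.0000 ≤ continuation, so V_u = 1.9834
Node d (S = 41.25): continuation = e^(−0.04)·[0.7270·7.5625 + 0.2730·24.0625] = 11.5934; exercise value = 13.7500 > continuation, so V_d = 13.7500 (exercise)
Node 0 (S = 55): continuation = e^(−0.04)·[0.7270·1.9834 + 0.2730·13.7500] = 4.9917; exercise value = 0.0000 ≤ continuation, so V_0 = 4.9917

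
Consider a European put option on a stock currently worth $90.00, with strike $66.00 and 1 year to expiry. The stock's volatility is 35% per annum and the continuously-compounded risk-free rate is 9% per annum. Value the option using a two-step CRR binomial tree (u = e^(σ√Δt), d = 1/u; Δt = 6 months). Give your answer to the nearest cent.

CRR parameters: u = e^(σ√Δt) = e^(0.35·√0.5) = 1.2808, d = 1/u = 0.7808
Per-period rate: rΔt = 0.09·0.5 = 0.045, so R = e^0.045 = 1.0460
Risk-neutral probability p = (e^0.045 − 0.7808)/(1.2808 − 0.7808) = 0.2653/0.5000 = 0.5305
Terminal stock prices: S_uu = 147.6, S_ud = 90, S_dd = 54.86
Terminal payoffs (K − S): max(-81.64, 0) = 0, max(-24, 0) = 0, max(11.14, 0) = 11.14
Node u (S = 115.3): V_u = e^(−0.045)·[0.5305·0.0000 + 0.4695·0.0000] = 0.0000
Node d (S = 70.27): V_d = e^(−0.045)·[0.5305·0.0000 + 0.4695·11.1372] = 4.9990
Node 0 (S = 90): V_0 = e^(−0.045)·[0.5305·0.0000 + 0.4695·4.9990] = 2.2438

$2.24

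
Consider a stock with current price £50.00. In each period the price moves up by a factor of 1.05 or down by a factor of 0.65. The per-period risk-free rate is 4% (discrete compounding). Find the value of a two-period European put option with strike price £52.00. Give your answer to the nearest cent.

Risk-neutral probability p = (1 + 0.04 − 0.65)/(1.05 − 0.65) = 0.3900/0.4000 = 0.9750
Terminal stock prices: S_uu = 55.12, S_ud = 34.12, S_dd = 21.13
Terminal payoffs (K − S): max(-3.125, 0) = 0, max(17.88, 0) = 17.88, max(30.87, 0) = 30.87
Node u (S = 52.5): V_u = 1/1.04·[0.9750·0.0000 + 0.0250·17.8750] = 0.4297
Node d (S = 32.5): V_d = 1/1.04·[0.9750·17.8750 + 0.0250·30.8750] = 17.5000
Node 0 (S = 50): V_0 = 1/1.04·[0.9750·0.4297 + 0.0250·17.5000] = 0.8235

£0.82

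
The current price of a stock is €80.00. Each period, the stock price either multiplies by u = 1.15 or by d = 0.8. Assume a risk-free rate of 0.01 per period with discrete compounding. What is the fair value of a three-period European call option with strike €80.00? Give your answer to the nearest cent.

Risk-neutral probability p = (1 + 0.01 − 0.8)/(1.15 − 0.8) = 0.2100/0.3500 = 0.6000
Terminal stock prices: S_uuu = 121.7, S_uud = 84.64, S_udd = 58.88, S_ddd = 40.96
Terminal payoffs (S − K): max(41.67, 0) = 41.67, max(4.64, 0) = 4.64, max(-21.12, 0) = 0, max(-39.04, 0) = 0
Node uu (S = 105.8): V_uu = 1/1.01·[0.6000·41.6700 + 0.4000·4.6400] = 26.5921
Node ud (S = 73.6): V_ud = 1/1.01·[0.6000·4.6400 + 0.4000·0.0000] = 2.7564
Node dd (S = 51.2): V_dd = 1/1.01·[0.6000·0.0000 + 0.4000·0.0000] = 0.0000
Node u (S = 92): V_u = 1/1.01·[0.6000·26.5921 + 0.4000·2.7564] = 16.8889
Node d (S = 64): V_d = 1/1.01·[0.6000·2.7564 + 0.4000·0.0000] = 1.6375
Node 0 (S = 80): V_0 = 1/1.01·[0.6000·16.8889 + 0.4000·1.6375] = 10.6815

€10.68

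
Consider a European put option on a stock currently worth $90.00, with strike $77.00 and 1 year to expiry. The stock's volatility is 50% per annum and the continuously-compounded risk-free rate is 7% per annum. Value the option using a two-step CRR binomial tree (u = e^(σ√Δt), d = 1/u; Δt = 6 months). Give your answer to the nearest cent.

CRR parameters: u = e^(σ√Δt) = e^(0.5·√0.5) = 1.4241, d = 1/u = 0.7022
Per-period rate: rΔt = 0.07·0.5 = 0.035, so R = e^0.035 = 1.0356
Risk-neutral probability p = (e^0.035 − 0.7022)/(1.4241 − 0.7022) = 0.3334/0.7219 = 0.4619
Terminal stock prices: S_uu = 182.5, S_ud = 90, S_dd = 44.38
Terminal payoffs (K − S): max(-105.5, 0) = 0, max(-13, 0) = 0, max(32.62, 0) = 32.62
Node u (S = 128.2): V_u = e^(−0.035)·[0.4619·0.0000 + 0.5381·0.0000] = 0.0000
Node d (S = 63.2): V_d = e^(−0.035)·[0.4619·0.0000 + 0.5381·32.6238] = 16.9523
Node 0 (S = 90): V_0 = e^(−0.035)·[0.4619·0.0000 + 0.5381·16.9523] = 8.8089

$8.81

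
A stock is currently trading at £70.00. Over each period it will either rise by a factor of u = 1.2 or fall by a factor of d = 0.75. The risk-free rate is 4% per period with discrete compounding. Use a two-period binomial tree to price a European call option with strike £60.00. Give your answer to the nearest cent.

Risk-neutral probability p = (1 + 0.04 − 0.75)/(1.2 − 0.75) = 0.2900/0.4500 = 0.6444
Terminal stock prices: S_uu = 100.8, S_ud = 63, S_dd = 39.38
Terminal payoffs (S − K): max(40.8, 0) = 40.8, max(3, 0) = 3, max(-20.62, 0) = 0
Node u (S = 84): V_u = 1/1.04·[0.6444·40.8000 + 0.3556·3.0000] = 26.3077
Node d (S = 52.5): V_d = 1/1.04·[0.6444·3.0000 + 0.3556·0.0000] = 1.8590
Node 0 (S = 70): V_0 = 1/1.04·[0.6444·26.3077 + 0.3556·1.8590] = 16.9373

£16.94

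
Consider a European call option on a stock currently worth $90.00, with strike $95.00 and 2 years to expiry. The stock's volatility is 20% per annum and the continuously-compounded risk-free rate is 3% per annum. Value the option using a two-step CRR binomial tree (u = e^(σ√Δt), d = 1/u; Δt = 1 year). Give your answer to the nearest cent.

$10.22

CRR parameters: u = e^(σ√Δt) = e^(0.2·√1) = 1.2214, d = 1/u = 0.8187
Per-period rate: rΔt = 0.03·1 = 0.03, so R = e^0.03 = 1.0305
Risk-neutral probability p = (e^0.03 − 0.8187)/(1.2214 − 0.8187) = 0.2117/0.4027 = 0.5258
Terminal stock prices: S_uu = 134.3, S_ud = 90, S_dd = 60.33
Terminal payoffs (S − K): max(39.26, 0) = 39.26, max(-5, 0) = 0, max(-34.67, 0) = 0
Node u (S = 109.9): V_u = e^(−0.03)·[0.5258·39.2642 + 0.4742·0.0000] = 20.0349
Node d (S = 73.69): V_d = e^(−0.03)·[0.5258·0.0000 + 0.4742·0.0000] = 0.0000
Node 0 (S = 90): V_0 = e^(−0.03)·[0.5258·20.0349 + 0.4742·0.0000] = 10.2229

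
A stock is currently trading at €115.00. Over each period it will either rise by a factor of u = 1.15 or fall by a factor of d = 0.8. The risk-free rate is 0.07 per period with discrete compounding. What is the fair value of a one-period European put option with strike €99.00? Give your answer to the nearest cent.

€1.50

Risk-neutral probability p = (1 + 0.07 − 0.8)/(1.15 − 0.8) = 0.2700/0.3500 = 0.7714
Terminal stock prices: S_u = 132.2, S_d = 92
Terminal payoffs (K − S): max(-33.25, 0) = 0, max(7, 0) = 7
Node 0 (S = 115): V_0 = 1/1.07·[0.7714·0.0000 + 0.2286·7.0000] = 1.4953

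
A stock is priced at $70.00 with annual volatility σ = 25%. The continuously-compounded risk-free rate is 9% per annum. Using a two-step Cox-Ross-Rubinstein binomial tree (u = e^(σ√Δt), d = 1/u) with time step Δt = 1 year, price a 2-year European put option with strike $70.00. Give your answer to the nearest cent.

CRR parameters: u = e^(σ√Δt) = e^(0.25·√1) = 1.2840, d = 1/u = 0.7788
Per-period rate: rΔt = 0.09·1 = 0.09, so R = e^0.09 = 1.0942
Risk-neutral probability p = (e^0.09 − 0.7788)/(1.2840 − 0.7788) = 0.3154/0.5052 = 0.6242
Terminal stock prices: S_uu = 115.4, S_ud = 70, S_dd = 42.46
Terminal payoffs (K − S): max(-45.41, 0) = 0, max(0, 0) = 0, max(27.54, 0) = 27.54
Node u (S = 89.88): V_u = e^(−0.09)·[0.6242·0.0000 + 0.3758·0.0000] = 0.0000
Node d (S = 54.52): V_d = e^(−0.09)·[0.6242·0.0000 + 0.3758·27.5429] = 9.4591
Node 0 (S = 70): V_0 = e^(−0.09)·[0.6242·0.0000 + 0.3758·9.4591] = 3.2486

$3.25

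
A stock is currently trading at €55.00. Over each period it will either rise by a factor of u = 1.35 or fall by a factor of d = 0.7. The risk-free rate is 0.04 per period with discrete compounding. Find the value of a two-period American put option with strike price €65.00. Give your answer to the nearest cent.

€15.16

Risk-neutral probability p = (1 + 0.04 − 0.7)/(1.35 − 0.7) = 0.3400/0.6500 = 0.5231
Terminal stock prices: S_uu = 100.2, S_ud = 51.97, S_dd = 26.95
Terminal payoffs (K − S): max(-35.24, 0) = 0, max(13.03, 0) = 13.03, max(38.05, 0) = 38.05
Node u (S = 74.25): continuation = 1/1.04·[0.5231·0.0000 + 0.4769·13.0250] = 5.9730; exercise value = 0.0000 ≤ continuation, so V_u = 5.9730
Node d (S = 38.5): continuation = 1/1.04·[0.5231·13.0250 + 0.4769·38.0500] = 24.0000; exercise value = 26.5000 > continuation, so V_d = 26.5000 (exercise)
Node 0 (S = 55): continuation = 1/1.04·[0.5231·5.9730 + 0.4769·26.5000] = 15.1565; exercise value = 10.0000 ≤ continuation, so V_0 = 15.1565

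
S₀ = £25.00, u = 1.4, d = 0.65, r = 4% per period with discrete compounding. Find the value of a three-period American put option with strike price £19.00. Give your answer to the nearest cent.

Risk-neutral probability p = (1 + 0.04 − 0.65)/(1.4 − 0.65) = 0.3900/0.7500 = 0.5200
Terminal stock prices: S_uuu = 68.6, S_uud = 31.85, S_udd = 14.79, S_ddd = 6.866
Terminal payoffs (K − S): max(-49.6, 0) = 0, max(-12.85, 0) = 0, max(4.212, 0) = 4.212, max(12.13, 0) = 12.13
Node uu (S = 49): continuation = 1/1.04·[0.5200·0.0000 + 0.4800·0.0000] = 0.0000; exercise value = 0.0000 ≤ continuation, so V_uu = 0.0000
Node ud (S = 22.75): continuation = 1/1.04·[0.5200·0.0000 + 0.4800·4.2125] = 1.9442; exercise value = 0.0000 ≤ continuation, so V_ud = 1.9442
Node dd (S = 10.56): continuation = 1/1.04·[0.5200·4.2125 + 0.4800·12.1344] = 7.7067; exercise value = 8.4375 > continuation, so V_dd = 8.4375 (exercise)
Node u (S = 35): continuation = 1/1.04·[0.5200·0.0000 + 0.4800·1.9442] = 0.8973; exercise value = 0.0000 ≤ continuation, so V_u = 0.8973
Node d (S = 16.25): continuation = 1/1.04·[0.5200·1.9442 + 0.4800·8.4375] = 4.8663; exercise value = 2.7500 ≤ continuation, so V_d = 4.8663
Node 0 (S = 25): continuation = 1/1.04·[0.5200·0.8973 + 0.4800·4.8663] = 2.6947; exercise value = 0.0000 ≤ continuation, so V_0 = 2.6947

£2.69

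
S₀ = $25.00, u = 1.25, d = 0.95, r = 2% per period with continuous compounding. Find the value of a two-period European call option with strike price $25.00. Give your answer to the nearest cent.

$2.35

Risk-neutral probability p = (e^0.02 − 0.95)/(1.25 − 0.95) = 0.0702/0.3000 = 0.2340
Terminal stock prices: S_uu = 39.06, S_ud = 29.69, S_dd = 22.56
Terminal payoffs (S − K): max(14.06, 0) = 14.06, max(4.688, 0) = 4.688, max(-2.438, 0) = 0
Node u (S = 31.25): V_u = e^(−0.02)·[0.2340·14.0625 + 0.7660·4.6875] = 6.7450
Node d (S = 23.75): V_d = e^(−0.02)·[0.2340·4.6875 + 0.7660·0.0000] = 1.0752
Node 0 (S = 25): V_0 = e^(−0.02)·[0.2340·6.7450 + 0.7660·1.0752] = 2.3544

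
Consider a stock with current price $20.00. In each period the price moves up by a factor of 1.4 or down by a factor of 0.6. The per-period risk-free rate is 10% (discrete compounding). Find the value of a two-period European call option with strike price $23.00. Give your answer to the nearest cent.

$5.23

Risk-neutral probability p = (1 + 0.1 − 0.6)/(1.4 − 0.6) = 0.5000/0.8000 = 0.6250
Terminal stock prices: S_uu = 39.2, S_ud = 16.8, S_dd = 7.2
Terminal payoffs (S − K): max(16.2, 0) = 16.2, max(-6.2, 0) = 0, max(-15.8, 0) = 0
Node u (S = 28): V_u = 1/1.1·[0.6250·16.2000 + 0.3750·0.0000] = 9.2045
Node d (S = 12): V_d = 1/1.1·[0.6250·0.0000 + 0.3750·0.0000] = 0.0000
Node 0 (S = 20): V_0 = 1/1.1·[0.6250·9.2045 + 0.3750·0.0000] = 5.2299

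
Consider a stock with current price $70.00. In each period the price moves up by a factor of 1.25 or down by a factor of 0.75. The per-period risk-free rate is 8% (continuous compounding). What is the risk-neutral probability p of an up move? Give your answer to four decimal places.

p = 0.6666

Risk-neutral probability p = (e^0.08 − 0.75)/(1.25 − 0.75) = 0.3333/0.5000 = 0.6666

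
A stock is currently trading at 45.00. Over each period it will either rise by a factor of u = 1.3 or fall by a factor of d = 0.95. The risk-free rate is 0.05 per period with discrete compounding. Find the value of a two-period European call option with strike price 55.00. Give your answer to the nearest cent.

1.77

Risk-neutral probability p = (1 + 0.05 − 0.95)/(1.3 − 0.95) = 0.1000/0.3500 = 0.2857
Terminal stock prices: S_uu = 76.05, S_ud = 55.57, S_dd = 40.61
Terminal payoffs (S − K): max(21.05, 0) = 21.05, max(0.575, 0) = 0.575, max(-14.39, 0) = 0
Node u (S = 58.5): V_u = 1/1.05·[0.2857·21.0500 + 0.7143·0.5750] = 6.1190
Node d (S = 42.75): V_d = 1/1.05·[0.2857·0.5750 + 0.7143·0.0000] = 0.1565
Node 0 (S = 45): V_0 = 1/1.05·[0.2857·6.1190 + 0.7143·0.1565] = 1.7715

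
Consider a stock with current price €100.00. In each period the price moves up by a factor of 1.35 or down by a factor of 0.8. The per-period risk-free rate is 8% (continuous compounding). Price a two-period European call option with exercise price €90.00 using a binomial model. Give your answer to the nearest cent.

€28.52

Risk-neutral probability p = (e^0.08 − 0.8)/(1.35 − 0.8) = 0.2833/0.5500 = 0.5151
Terminal stock prices: S_uu = 182.3, S_ud = 108, S_dd = 64
Terminal payoffs (S − K): max(92.25, 0) = 92.25, max(18, 0) = 18, max(-26, 0) = 0
Node u (S = 135): V_u = e^(−0.08)·[0.5151·92.2500 + 0.4849·18.0000] = 51.9195
Node d (S = 80): V_d = e^(−0.08)·[0.5151·18.0000 + 0.4849·0.0000] = 8.5584
Node 0 (S = 100): V_0 = e^(−0.08)·[0.5151·51.9195 + 0.4849·8.5584] = 28.5172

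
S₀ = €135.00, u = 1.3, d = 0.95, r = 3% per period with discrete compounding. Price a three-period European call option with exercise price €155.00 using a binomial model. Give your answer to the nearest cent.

Risk-neutral probability p = (1 + 0.03 − 0.95)/(1.3 − 0.95) = 0.0800/0.3500 = 0.2286
Terminal stock prices: S_uuu = 296.6, S_uud = 216.7, S_udd = 158.4, S_ddd = 115.7
Terminal payoffs (S − K): max(141.6, 0) = 141.6, max(61.74, 0) = 61.74, max(3.389, 0) = 3.389, max(-39.25, 0) = 0
Node uu (S = 228.2): V_uu = 1/1.03·[0.2286·141.5950 + 0.7714·61.7425] = 77.6646
Node ud (S = 166.7): V_ud = 1/1.03·[0.2286·61.7425 + 0.7714·3.3887] = 16.2396
Node dd (S = 121.8): V_dd = 1/1.03·[0.2286·3.3887 + 0.7714·0.0000] = 0.7520
Node u (S = 175.5): V_u = 1/1.03·[0.2286·77.6646 + 0.7714·16.2396] = 29.3976
Node d (S = 128.2): V_d = 1/1.03·[0.2286·16.2396 + 0.7714·0.7520] = 4.1670
Node 0 (S = 135): V_0 = 1/1.03·[0.2286·29.3976 + 0.7714·4.1670] = 9.6447

€9.64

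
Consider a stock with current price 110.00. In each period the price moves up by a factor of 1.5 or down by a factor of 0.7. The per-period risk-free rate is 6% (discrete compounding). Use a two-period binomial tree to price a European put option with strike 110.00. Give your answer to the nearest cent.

15.10

Risk-neutral probability p = (1 + 0.06 − 0.7)/(1.5 − 0.7) = 0.3600/0.8000 = 0.4500
Terminal stock prices: S_uu = 247.5, S_ud = 115.5, S_dd = 53.9
Terminal payoffs (K − S): max(-137.5, 0) = 0, max(-5.5, 0) = 0, max(56.1, 0) = 56.1
Node u (S = 165): V_u = 1/1.06·[0.4500·0.0000 + 0.5500·0.0000] = 0.0000
Node d (S = 77): V_d = 1/1.06·[0.4500·0.0000 + 0.5500·56.1000] = 29.1085
Node 0 (S = 110): V_0 = 1/1.06·[0.4500·0.0000 + 0.5500·29.1085] = 15.1035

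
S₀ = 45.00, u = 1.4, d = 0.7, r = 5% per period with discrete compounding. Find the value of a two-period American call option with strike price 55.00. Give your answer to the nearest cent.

Risk-neutral probability p = (1 + 0.05 − 0.7)/(1.4 − 0.7) = 0.3500/0.7000 = 0.5000
Terminal stock prices: S_uu = 88.2, S_ud = 44.1, S_dd = 22.05
Terminal payoffs (S − K): max(33.2, 0) = 33.2, max(-10.9, 0) = 0, max(-32.95, 0) = 0
Node u (S = 63): continuation = 1/1.05·[0.5000·33.2000 + 0.5000·0.0000] = 15.8095; exercise value = 8.0000 ≤ continuation, so V_u = 15.8095
Node d (S = 31.5): continuation = 1/1.05·[0.5000·0.0000 + 0.5000·0.0000] = 0.0000; exercise value = 0.0000 ≤ continuation, so V_d = 0.0000
Node 0 (S = 45): continuation = 1/1.05·[0.5000·15.8095 + 0.5000·0.0000] = 7.5283; exercise value = 0.0000 ≤ continuation, so V_0 = 7.5283

7.53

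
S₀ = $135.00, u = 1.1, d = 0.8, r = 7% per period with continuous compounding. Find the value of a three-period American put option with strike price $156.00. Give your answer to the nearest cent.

$21.00

Risk-neutral probability p = (e^0.07 − 0.8)/(1.1 − 0.8) = 0.2725/0.3000 = 0.9084
Terminal stock prices: S_uuu = 179.7, S_uud = 130.7, S_udd = 95.04, S_ddd = 69.12
Terminal payoffs (K − S): max(-23.69, 0) = 0, max(25.32, 0) = 25.32, max(60.96, 0) = 60.96, max(86.88, 0) = 86.88
Node uu (S = 163.4): continuation = e^(−0.07)·[0.9084·0.0000 + 0.0916·25.3200] = 2.1634; exercise value = 0.0000 ≤ continuation, so V_uu = 2.1634
Node ud (S = 118.8): continuation = e^(−0.07)·[0.9084·25.3200 + 0.0916·60.9600] = 26.6534; exercise value = 37.2000 > continuation, so V_ud = 37.2000 (exercise)
Node dd (S = 86.4): continuation = e^(−0.07)·[0.9084·60.9600 + 0.0916·86.8800] = 59.0534; exercise value = 69.6000 > continuation, so V_dd = 69.6000 (exercise)
Node u (S = 148.5): continuation = e^(−0.07)·[0.9084·2.1634 + 0.0916·37.2000] = 5.0108; exercise value = 7.5000 > continuation, so V_u = 7.5000 (exercise)
Node d (S = 108): continuation = e^(−0.07)·[0.9084·37.2000 + 0.0916·69.6000] = 37.4534; exercise value = 48.0000 > continuation, so V_d = 48.0000 (exercise)
Node 0 (S = 135): continuation = e^(−0.07)·[0.9084·7.5000 + 0.0916·48.0000] = 10.4534; exercise value = 21.0000 > continuation, so V_0 = 21.0000 (exercise)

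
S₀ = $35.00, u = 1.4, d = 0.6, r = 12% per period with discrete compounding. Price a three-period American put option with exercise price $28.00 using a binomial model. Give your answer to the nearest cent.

Risk-neutral probability p = (1 + 0.12 − 0.6)/(1.4 − 0.6) = 0.5200/0.8000 = 0.6500
Terminal stock prices: S_uuu = 96.04, S_uud = 41.16, S_udd = 17.64, S_ddd = 7.56
Terminal payoffs (K − S): max(-68.04, 0) = 0, max(-13.16, 0) = 0, max(10.36, 0) = 10.36, max(20.44, 0) = 20.44
Node uu (S = 68.6): continuation = 1/1.12·[0.6500·0.0000 + 0.3500·0.0000] = 0.0000; exercise value = 0.0000 ≤ continuation, so V_uu = 0.0000
Node ud (S = 29.4): continuation = 1/1.12·[0.6500·0.0000 + 0.3500·10.3600] = 3.2375; exercise value = 0.0000 ≤ continuation, so V_ud = 3.2375
Node dd (S = 12.6): continuation = 1/1.12·[0.6500·10.3600 + 0.3500·20.4400] = 12.4000; exercise value = 15.4000 > continuation, so V_dd = 15.4000 (exercise)
Node u (S = 49): continuation = 1/1.12·[0.6500·0.0000 + 0.3500·3.2375] = 1.0117; exercise value = 0.0000 ≤ continuation, so V_u = 1.0117
Node d (S = 21): continuation = 1/1.12·[0.6500·3.2375 + 0.3500·15.4000] = 6.6914; exercise value = 7.0000 > continuation, so V_d = 7.0000 (exercise)
Node 0 (S = 35): continuation = 1/1.12·[0.6500·1.0117 + 0.3500·7.0000] = 2.7747; exercise value = 0.0000 ≤ continuation, so V_0 = 2.7747

$2.77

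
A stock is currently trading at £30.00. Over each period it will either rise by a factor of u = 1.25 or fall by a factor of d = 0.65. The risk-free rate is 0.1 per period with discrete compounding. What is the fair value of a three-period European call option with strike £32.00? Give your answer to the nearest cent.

Risk-neutral probability p = (1 + 0.1 − 0.65)/(1.25 − 0.65) = 0.4500/0.6000 = 0.7500
Terminal stock prices: S_uuu = 58.59, S_uud = 30.47, S_udd = 15.84, S_ddd = 8.239
Terminal payoffs (S − K): max(26.59, 0) = 26.59, max(-1.531, 0) = 0, max(-16.16, 0) = 0, max(-23.76, 0) = 0
Node uu (S = 46.88): V_uu = 1/1.1·[0.7500·26.5938 + 0.2500·0.0000] = 18.1321
Node ud (S = 24.38): V_ud = 1/1.1·[0.7500·0.0000 + 0.2500·0.0000] = 0.0000
Node dd (S = 12.68): V_dd = 1/1.1·[0.7500·0.0000 + 0.2500·0.0000] = 0.0000
Node u (S = 37.5): V_u = 1/1.1·[0.7500·18.1321 + 0.2500·0.0000] = 12.3628
Node d (S = 19.5): V_d = 1/1.1·[0.7500·0.0000 + 0.2500·0.0000] = 0.0000
Node 0 (S = 30): V_0 = 1/1.1·[0.7500·12.3628 + 0.2500·0.0000] = 8.4292

£8.43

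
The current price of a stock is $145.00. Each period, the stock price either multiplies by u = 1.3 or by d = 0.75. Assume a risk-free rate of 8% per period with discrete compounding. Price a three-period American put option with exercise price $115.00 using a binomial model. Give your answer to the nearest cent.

$5.95

Risk-neutral probability p = (1 + 0.08 − 0.75)/(1.3 − 0.75) = 0.3300/0.5500 = 0.6000
Terminal stock prices: S_uuu = 318.6, S_uud = 183.8, S_udd = 106, S_ddd = 61.17
Terminal payoffs (K − S): max(-203.6, 0) = 0, max(-68.79, 0) = 0, max(8.969, 0) = 8.969, max(53.83, 0) = 53.83
Node uu (S = 245.1): continuation = 1/1.08·[0.6000·0.0000 + 0.4000·0.0000] = 0.0000; exercise value = 0.0000 ≤ continuation, so V_uu = 0.0000
Node ud (S = 141.4): continuation = 1/1.08·[0.6000·0.0000 + 0.4000·8.9688] = 3.3218; exercise value = 0.0000 ≤ continuation, so V_ud = 3.3218
Node dd (S = 81.56): continuation = 1/1.08·[0.6000·8.9688 + 0.4000·53.8281] = 24.9190; exercise value = 33.4375 > continuation, so V_dd = 33.4375 (exercise)
Node u (S = 188.5): continuation = 1/1.08·[0.6000·0.0000 + 0.4000·3.3218] = 1.2303; exercise value = 0.0000 ≤ continuation, so V_u = 1.2303
Node d (S = 108.8): continuation = 1/1.08·[0.6000·3.3218 + 0.4000·33.4375] = 14.2297; exercise value = 6.2500 ≤ continuation, so V_d = 14.2297
Node 0 (S = 145): continuation = 1/1.08·[0.6000·1.2303 + 0.4000·14.2297] = 5.9537; exercise value = 0.0000 ≤ continuation, so V_0 = 5.9537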